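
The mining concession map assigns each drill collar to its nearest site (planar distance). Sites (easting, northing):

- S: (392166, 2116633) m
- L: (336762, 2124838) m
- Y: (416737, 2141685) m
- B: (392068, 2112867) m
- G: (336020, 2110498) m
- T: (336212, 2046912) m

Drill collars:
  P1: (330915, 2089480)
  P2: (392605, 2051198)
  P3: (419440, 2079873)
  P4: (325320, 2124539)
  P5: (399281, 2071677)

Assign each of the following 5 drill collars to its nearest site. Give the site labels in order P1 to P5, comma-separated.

G, T, B, L, B

P1 → G (d²=467817349.00)
P2 → T (d²=3198540245.00)
P3 → B (d²=1837830420.00)
P4 → L (d²=131008765.00)
P5 → B (d²=1748643469.00)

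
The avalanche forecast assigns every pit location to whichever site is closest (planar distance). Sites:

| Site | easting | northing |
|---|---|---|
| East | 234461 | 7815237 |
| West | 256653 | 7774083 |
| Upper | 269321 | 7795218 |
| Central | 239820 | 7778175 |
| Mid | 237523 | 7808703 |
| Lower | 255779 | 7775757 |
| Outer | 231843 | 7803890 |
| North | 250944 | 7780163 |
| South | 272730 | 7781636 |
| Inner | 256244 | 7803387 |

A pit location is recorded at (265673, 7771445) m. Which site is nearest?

Squared distances to each site:
East: 2891928208.000; West: 88319444.000; Upper: 578463433.000; Central: 713670509.000; Mid: 2180581064.000; Lower: 116484580.000; Outer: 2197146925.000; North: 292946965.000; South: 153657730.000; Inner: 1109197405.000.
Minimum at West.

West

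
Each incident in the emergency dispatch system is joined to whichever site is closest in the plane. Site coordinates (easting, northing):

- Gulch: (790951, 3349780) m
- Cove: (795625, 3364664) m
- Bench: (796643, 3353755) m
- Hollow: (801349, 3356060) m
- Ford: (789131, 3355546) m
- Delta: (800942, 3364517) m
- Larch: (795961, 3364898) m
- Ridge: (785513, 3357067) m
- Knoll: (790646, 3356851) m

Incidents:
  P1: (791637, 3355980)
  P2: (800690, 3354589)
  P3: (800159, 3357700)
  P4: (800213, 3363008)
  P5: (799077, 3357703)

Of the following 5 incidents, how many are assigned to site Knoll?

1

P1 → Knoll
P2 → Hollow
P3 → Hollow
P4 → Delta
P5 → Hollow
1 of the 5 goes to Knoll.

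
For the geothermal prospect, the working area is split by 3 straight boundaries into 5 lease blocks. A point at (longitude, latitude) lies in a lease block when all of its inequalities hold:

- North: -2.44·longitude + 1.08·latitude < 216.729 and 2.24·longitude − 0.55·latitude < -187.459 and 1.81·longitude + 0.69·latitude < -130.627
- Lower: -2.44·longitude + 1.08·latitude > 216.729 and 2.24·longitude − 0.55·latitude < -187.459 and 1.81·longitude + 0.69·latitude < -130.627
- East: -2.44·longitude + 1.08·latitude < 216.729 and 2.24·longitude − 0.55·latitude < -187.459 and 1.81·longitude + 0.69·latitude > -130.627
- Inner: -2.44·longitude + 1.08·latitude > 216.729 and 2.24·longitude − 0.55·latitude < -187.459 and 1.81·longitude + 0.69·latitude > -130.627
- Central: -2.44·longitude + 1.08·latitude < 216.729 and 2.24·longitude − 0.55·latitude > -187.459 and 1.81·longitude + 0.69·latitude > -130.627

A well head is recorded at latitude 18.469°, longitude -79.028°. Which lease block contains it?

-2.44·-79.028 + 1.08·18.469 = 212.775, which is < 216.729
2.24·-79.028 − 0.55·18.469 = -187.181, which is > -187.459
1.81·-79.028 + 0.69·18.469 = -130.297, which is > -130.627
This sign pattern matches Central.

Central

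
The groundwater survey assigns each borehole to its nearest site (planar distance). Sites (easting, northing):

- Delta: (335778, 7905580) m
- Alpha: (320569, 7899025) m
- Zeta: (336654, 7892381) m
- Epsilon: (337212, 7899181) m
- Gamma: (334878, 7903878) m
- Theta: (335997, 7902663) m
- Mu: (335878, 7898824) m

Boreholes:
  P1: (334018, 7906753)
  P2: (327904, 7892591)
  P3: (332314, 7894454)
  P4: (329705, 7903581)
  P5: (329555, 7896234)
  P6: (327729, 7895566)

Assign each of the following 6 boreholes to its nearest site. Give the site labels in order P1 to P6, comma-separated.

Delta, Zeta, Zeta, Gamma, Mu, Alpha

P1 → Delta (d²=4473529.00)
P2 → Zeta (d²=76606600.00)
P3 → Zeta (d²=23132929.00)
P4 → Gamma (d²=26848138.00)
P5 → Mu (d²=46688429.00)
P6 → Alpha (d²=63230281.00)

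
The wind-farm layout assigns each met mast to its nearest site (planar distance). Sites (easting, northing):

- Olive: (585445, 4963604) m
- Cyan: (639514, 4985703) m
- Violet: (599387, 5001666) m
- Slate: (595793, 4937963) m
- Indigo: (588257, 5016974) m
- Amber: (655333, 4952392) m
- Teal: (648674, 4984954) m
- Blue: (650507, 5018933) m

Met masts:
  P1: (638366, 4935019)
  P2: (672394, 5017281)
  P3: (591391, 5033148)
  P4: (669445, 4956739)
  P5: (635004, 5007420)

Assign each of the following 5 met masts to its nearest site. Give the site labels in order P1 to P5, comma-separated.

Amber, Blue, Indigo, Amber, Blue

P1 → Amber (d²=589700218.00)
P2 → Blue (d²=481769873.00)
P3 → Indigo (d²=271420232.00)
P4 → Amber (d²=218044953.00)
P5 → Blue (d²=372892178.00)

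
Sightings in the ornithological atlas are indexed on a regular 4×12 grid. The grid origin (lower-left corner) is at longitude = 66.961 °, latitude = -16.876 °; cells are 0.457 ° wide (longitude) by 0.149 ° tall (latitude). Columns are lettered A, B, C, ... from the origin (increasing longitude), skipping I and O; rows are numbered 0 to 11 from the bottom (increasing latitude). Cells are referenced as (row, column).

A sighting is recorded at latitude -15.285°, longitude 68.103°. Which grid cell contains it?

(10, C)

Column index: ⌊(68.103 − 66.961) / 0.457⌋ = ⌊2.499⌋ = 2 → column C
Row offset from origin: ⌊(-15.285 − -16.876) / 0.149⌋ = ⌊10.678⌋ = 10 → row 10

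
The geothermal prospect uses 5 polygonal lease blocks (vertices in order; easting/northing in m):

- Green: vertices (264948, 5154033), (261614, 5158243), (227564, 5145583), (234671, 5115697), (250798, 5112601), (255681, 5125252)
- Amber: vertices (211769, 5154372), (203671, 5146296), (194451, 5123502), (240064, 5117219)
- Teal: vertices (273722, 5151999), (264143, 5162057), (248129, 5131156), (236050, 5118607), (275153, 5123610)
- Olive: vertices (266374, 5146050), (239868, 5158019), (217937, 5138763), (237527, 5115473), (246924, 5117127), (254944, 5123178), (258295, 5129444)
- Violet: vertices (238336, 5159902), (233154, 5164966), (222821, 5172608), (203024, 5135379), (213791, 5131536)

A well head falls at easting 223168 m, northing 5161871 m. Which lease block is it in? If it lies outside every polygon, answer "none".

Cast a ray rightward from (223168, 5161871). For each polygon, the edges (by vertex number in listed order) whose endpoints lie on opposite sides of northing = 5161871, where each meets that height, and whether that is right or left of the point:
Green: no edge straddles that height → 0 crossings.
Amber: no edge straddles that height → 0 crossings.
Teal: 1–2 at easting≈264320.1 (right), 2–3 at easting≈264046.6 (right) → 2 crossings.
Olive: no edge straddles that height → 0 crossings.
Violet: 1–2 at easting≈236321.1 (right), 3–4 at easting≈217111.5 (left) → 1 crossing.
Only Violet has an odd count, so the point is inside Violet.

Violet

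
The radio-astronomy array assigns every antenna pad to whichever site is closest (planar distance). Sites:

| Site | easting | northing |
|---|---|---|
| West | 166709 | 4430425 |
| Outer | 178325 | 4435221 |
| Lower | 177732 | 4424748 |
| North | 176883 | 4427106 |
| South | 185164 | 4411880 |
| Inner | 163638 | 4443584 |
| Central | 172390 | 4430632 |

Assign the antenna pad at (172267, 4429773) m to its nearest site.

Central

Squared distances to each site:
West: 31316468.000; Outer: 66380068.000; Lower: 55116850.000; North: 28420345.000; South: 486492058.000; Inner: 265203362.000; Central: 753010.000.
Minimum at Central.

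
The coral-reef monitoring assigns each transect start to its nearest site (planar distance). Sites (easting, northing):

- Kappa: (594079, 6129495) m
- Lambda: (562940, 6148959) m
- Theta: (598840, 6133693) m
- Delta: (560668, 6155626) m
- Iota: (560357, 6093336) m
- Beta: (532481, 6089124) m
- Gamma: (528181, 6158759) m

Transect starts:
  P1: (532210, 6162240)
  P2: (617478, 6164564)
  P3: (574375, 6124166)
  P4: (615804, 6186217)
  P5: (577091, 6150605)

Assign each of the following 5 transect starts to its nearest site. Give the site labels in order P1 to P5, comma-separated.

Gamma, Theta, Kappa, Theta, Lambda

P1 → Gamma (d²=28350202.00)
P2 → Theta (d²=1300393685.00)
P3 → Kappa (d²=416645857.00)
P4 → Theta (d²=3046547872.00)
P5 → Lambda (d²=202960117.00)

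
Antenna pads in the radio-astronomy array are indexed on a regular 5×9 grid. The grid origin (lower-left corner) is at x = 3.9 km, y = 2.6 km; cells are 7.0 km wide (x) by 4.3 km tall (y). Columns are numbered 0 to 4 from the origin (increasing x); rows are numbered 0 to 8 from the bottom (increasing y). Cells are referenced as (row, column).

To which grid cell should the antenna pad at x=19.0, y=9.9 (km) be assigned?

(1, 2)

Column index: ⌊(19.0 − 3.9) / 7.0⌋ = ⌊2.157⌋ = 2
Row offset from origin: ⌊(9.9 − 2.6) / 4.3⌋ = ⌊1.698⌋ = 1 → row 1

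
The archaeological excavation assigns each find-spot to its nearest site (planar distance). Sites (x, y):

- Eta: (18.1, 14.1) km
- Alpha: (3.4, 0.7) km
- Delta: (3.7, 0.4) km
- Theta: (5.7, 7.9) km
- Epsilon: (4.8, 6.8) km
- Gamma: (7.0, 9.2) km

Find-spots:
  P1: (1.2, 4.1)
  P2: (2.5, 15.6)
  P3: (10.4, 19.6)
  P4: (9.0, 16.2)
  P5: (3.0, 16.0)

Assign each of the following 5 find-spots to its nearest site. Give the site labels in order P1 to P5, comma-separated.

P1 → Alpha (d²=16.40)
P2 → Gamma (d²=61.21)
P3 → Eta (d²=89.54)
P4 → Gamma (d²=53.00)
P5 → Gamma (d²=62.24)

Alpha, Gamma, Eta, Gamma, Gamma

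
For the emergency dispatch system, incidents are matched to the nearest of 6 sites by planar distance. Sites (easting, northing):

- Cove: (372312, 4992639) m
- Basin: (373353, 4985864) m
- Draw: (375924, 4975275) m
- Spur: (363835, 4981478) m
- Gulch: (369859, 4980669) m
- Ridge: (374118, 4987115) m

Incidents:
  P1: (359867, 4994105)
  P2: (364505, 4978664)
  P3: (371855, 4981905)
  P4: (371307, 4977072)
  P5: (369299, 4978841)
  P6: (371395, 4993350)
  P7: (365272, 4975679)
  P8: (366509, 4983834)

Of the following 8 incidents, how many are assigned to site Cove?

2

P1 → Cove
P2 → Spur
P3 → Gulch
P4 → Gulch
P5 → Gulch
P6 → Cove
P7 → Spur
P8 → Spur
2 of the 8 go to Cove.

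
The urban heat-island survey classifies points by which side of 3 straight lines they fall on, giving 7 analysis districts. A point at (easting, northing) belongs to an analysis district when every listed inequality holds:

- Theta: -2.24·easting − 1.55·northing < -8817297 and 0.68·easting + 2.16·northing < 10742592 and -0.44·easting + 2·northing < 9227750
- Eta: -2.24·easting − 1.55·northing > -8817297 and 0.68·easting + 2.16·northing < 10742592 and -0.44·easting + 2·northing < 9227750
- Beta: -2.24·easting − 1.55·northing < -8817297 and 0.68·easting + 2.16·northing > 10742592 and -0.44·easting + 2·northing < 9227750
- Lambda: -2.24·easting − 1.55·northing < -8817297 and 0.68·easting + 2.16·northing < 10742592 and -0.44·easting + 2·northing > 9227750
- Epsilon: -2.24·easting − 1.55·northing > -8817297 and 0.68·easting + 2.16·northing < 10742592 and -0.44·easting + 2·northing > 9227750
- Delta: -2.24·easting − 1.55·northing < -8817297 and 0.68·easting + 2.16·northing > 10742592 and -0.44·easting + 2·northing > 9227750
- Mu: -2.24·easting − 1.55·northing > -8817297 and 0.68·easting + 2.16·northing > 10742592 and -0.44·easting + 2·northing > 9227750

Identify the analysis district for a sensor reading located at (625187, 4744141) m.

Eta

-2.24·625187 − 1.55·4744141 = -8753837.430, which is > -8817297
0.68·625187 + 2.16·4744141 = 10672471.720, which is < 10742592
-0.44·625187 + 2·4744141 = 9213199.720, which is < 9227750
This sign pattern matches Eta.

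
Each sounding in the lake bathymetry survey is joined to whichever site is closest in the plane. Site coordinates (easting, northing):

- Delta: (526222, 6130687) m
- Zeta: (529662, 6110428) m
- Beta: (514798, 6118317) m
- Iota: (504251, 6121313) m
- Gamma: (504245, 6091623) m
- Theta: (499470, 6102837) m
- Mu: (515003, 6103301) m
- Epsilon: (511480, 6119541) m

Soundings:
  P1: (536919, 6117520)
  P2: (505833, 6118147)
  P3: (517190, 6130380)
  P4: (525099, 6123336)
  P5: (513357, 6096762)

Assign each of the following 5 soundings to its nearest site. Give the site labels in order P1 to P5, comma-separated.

P1 → Zeta (d²=102960513.00)
P2 → Iota (d²=12526280.00)
P3 → Delta (d²=81671273.00)
P4 → Delta (d²=55298330.00)
P5 → Mu (d²=45467837.00)

Zeta, Iota, Delta, Delta, Mu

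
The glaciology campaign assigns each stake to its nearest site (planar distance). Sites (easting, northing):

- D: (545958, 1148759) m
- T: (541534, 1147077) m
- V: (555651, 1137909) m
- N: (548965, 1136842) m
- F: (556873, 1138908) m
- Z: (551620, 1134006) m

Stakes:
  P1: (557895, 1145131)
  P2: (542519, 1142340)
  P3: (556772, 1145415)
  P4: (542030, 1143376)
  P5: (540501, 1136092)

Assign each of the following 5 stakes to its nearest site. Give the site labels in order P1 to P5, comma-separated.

P1 → F (d²=39770213.00)
P2 → T (d²=23409394.00)
P3 → F (d²=42351250.00)
P4 → T (d²=13943417.00)
P5 → N (d²=72201796.00)

F, T, F, T, N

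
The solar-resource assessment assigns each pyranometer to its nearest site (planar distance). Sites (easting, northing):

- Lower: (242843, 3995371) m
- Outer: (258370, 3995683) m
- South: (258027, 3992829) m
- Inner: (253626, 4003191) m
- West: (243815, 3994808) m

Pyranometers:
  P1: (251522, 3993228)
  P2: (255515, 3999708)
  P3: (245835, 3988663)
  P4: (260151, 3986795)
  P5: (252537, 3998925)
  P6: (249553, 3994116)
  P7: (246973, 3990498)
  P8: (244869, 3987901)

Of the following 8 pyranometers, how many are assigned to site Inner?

P1 → South
P2 → Inner
P3 → West
P4 → South
P5 → Inner
P6 → West
P7 → West
P8 → West
2 of the 8 go to Inner.

2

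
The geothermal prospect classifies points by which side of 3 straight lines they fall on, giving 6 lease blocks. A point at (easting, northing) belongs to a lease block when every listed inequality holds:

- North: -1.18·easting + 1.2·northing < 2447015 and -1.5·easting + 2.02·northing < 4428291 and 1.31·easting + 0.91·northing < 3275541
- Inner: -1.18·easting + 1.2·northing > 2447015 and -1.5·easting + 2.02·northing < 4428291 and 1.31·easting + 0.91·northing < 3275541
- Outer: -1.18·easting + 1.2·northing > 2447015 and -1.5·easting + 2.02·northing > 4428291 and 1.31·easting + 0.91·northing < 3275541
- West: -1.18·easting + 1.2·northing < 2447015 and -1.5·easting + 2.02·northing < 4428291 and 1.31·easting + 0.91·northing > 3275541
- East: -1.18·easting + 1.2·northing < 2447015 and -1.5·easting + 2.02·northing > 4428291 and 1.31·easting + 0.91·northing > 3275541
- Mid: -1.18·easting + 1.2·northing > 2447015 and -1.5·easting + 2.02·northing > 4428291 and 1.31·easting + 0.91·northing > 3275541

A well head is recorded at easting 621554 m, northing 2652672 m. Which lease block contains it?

-1.18·621554 + 1.2·2652672 = 2449772.680, which is > 2447015
-1.5·621554 + 2.02·2652672 = 4426066.440, which is < 4428291
1.31·621554 + 0.91·2652672 = 3228167.260, which is < 3275541
This sign pattern matches Inner.

Inner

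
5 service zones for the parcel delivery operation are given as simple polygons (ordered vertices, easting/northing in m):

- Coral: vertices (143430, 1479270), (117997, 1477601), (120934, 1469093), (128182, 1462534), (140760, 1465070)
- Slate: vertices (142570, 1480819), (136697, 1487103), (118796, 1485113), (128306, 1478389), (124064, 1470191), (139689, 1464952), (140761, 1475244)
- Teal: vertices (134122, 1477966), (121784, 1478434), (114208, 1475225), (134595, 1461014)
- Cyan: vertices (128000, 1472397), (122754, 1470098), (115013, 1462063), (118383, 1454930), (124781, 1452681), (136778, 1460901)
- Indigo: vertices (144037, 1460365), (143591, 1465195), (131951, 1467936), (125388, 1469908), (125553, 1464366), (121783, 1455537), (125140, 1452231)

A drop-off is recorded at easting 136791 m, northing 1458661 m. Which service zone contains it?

Indigo

Cast a ray rightward from (136791, 1458661). For each polygon, the edges (by vertex number in listed order) whose endpoints lie on opposite sides of northing = 1458661, where each meets that height, and whether that is right or left of the point:
Coral: no edge straddles that height → 0 crossings.
Slate: no edge straddles that height → 0 crossings.
Teal: no edge straddles that height → 0 crossings.
Cyan: 3–4 at easting≈116620.3 (left), 5–6 at easting≈133508.7 (left) → 0 crossings.
Indigo: 5–6 at easting≈123117.0 (left), 7–1 at easting≈140078.2 (right) → 1 crossing.
Only Indigo has an odd count, so the point is inside Indigo.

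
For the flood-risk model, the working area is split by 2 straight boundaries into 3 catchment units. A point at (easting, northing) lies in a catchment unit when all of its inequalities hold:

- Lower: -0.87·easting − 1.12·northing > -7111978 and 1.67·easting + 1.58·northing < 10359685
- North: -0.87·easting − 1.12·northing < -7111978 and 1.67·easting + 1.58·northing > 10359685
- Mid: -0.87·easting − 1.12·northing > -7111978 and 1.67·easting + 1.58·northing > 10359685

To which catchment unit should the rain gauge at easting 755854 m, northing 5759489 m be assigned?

-0.87·755854 − 1.12·5759489 = -7108220.660, which is > -7111978
1.67·755854 + 1.58·5759489 = 10362268.800, which is > 10359685
This sign pattern matches Mid.

Mid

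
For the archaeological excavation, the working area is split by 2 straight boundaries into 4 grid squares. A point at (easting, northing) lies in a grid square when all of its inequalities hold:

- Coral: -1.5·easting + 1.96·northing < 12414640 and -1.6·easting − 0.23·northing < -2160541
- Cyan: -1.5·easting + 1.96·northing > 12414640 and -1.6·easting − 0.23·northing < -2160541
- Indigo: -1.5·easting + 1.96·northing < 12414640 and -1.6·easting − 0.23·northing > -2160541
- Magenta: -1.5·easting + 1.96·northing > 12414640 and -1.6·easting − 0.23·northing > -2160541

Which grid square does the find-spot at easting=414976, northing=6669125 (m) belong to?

Cyan

-1.5·414976 + 1.96·6669125 = 12449021.000, which is > 12414640
-1.6·414976 − 0.23·6669125 = -2197860.350, which is < -2160541
This sign pattern matches Cyan.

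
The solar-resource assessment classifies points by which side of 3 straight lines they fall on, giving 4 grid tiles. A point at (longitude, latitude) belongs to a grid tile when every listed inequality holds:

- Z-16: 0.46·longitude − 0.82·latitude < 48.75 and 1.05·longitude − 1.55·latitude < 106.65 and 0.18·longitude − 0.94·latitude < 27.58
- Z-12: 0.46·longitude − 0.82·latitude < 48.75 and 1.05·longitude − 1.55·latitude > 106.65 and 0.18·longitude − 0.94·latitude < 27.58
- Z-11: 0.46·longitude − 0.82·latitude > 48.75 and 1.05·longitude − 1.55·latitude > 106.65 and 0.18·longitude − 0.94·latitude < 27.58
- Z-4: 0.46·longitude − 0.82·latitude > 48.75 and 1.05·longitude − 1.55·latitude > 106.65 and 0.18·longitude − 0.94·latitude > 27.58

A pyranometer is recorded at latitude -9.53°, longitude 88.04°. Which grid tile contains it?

Z-12

0.46·88.04 − 0.82·-9.53 = 48.313, which is < 48.75
1.05·88.04 − 1.55·-9.53 = 107.214, which is > 106.65
0.18·88.04 − 0.94·-9.53 = 24.805, which is < 27.58
This sign pattern matches Z-12.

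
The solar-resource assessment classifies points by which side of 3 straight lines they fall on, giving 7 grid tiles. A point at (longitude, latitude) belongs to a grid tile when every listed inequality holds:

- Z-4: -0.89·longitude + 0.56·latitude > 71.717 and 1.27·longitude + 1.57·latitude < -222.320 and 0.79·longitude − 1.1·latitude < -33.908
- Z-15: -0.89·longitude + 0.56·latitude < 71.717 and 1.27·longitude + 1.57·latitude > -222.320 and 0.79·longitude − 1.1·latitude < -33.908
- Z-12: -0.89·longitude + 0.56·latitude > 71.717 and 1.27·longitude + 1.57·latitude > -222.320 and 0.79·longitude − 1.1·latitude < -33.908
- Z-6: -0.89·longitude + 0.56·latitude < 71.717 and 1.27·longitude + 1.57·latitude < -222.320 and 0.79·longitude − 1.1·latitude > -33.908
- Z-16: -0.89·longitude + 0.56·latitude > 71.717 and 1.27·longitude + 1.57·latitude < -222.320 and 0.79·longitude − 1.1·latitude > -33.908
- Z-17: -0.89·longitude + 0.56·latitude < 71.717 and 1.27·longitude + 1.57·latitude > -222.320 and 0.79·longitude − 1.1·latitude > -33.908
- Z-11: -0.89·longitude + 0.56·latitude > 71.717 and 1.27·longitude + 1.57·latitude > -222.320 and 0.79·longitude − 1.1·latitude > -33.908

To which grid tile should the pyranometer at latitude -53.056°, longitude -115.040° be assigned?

Z-16

-0.89·-115.040 + 0.56·-53.056 = 72.674, which is > 71.717
1.27·-115.040 + 1.57·-53.056 = -229.399, which is < -222.320
0.79·-115.040 − 1.1·-53.056 = -32.520, which is > -33.908
This sign pattern matches Z-16.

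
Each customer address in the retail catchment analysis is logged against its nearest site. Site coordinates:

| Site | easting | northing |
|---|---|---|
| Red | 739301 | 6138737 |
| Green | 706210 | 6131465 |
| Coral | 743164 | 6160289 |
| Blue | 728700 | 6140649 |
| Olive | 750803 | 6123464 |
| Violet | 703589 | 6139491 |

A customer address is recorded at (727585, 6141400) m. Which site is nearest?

Blue

Squared distances to each site:
Red: 144356225.000; Green: 555594850.000; Coral: 599499562.000; Blue: 1807226.000; Olive: 860775620.000; Violet: 579452297.000.
Minimum at Blue.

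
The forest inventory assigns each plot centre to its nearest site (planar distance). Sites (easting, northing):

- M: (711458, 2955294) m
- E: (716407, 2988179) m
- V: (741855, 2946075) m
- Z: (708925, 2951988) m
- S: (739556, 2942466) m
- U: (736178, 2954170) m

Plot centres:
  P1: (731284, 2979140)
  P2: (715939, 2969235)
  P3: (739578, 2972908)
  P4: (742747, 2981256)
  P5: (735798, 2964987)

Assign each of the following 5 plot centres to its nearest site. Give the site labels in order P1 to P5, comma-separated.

E, M, U, E, U

P1 → E (d²=303028650.00)
P2 → M (d²=214430842.00)
P3 → U (d²=362672644.00)
P4 → E (d²=741723529.00)
P5 → U (d²=117151889.00)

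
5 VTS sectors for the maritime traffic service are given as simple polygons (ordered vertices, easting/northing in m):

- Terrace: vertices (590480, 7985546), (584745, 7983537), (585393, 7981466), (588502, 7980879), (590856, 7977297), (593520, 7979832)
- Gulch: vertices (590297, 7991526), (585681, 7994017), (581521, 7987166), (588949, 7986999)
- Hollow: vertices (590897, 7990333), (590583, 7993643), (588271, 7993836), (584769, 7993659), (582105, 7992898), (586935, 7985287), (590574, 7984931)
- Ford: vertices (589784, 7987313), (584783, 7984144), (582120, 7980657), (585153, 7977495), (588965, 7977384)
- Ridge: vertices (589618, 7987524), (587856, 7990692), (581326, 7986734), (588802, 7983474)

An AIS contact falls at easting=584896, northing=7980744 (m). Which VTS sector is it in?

Ford

Cast a ray rightward from (584896, 7980744). For each polygon, the edges (by vertex number in listed order) whose endpoints lie on opposite sides of northing = 7980744, where each meets that height, and whether that is right or left of the point:
Terrace: 4–5 at easting≈588590.7 (right), 6–1 at easting≈593034.8 (right) → 2 crossings.
Gulch: no edge straddles that height → 0 crossings.
Hollow: no edge straddles that height → 0 crossings.
Ford: 2–3 at easting≈582186.4 (left), 5–1 at easting≈589242.2 (right) → 1 crossing.
Ridge: no edge straddles that height → 0 crossings.
Only Ford has an odd count, so the point is inside Ford.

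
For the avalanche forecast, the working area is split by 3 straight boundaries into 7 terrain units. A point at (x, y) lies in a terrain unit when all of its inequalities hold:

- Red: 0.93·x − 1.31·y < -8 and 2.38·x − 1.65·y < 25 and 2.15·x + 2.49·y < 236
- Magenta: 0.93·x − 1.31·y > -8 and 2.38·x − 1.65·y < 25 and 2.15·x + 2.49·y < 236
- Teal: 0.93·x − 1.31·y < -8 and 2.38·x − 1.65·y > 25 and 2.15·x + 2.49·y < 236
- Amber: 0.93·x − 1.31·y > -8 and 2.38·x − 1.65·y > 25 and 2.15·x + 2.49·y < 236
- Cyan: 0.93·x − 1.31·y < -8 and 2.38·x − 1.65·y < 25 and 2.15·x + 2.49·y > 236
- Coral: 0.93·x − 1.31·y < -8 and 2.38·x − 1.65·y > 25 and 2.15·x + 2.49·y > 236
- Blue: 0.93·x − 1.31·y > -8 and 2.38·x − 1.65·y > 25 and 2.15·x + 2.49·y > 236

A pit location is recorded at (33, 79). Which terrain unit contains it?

Cyan

0.93·33 − 1.31·79 = -72.800, which is < -8
2.38·33 − 1.65·79 = -51.810, which is < 25
2.15·33 + 2.49·79 = 267.660, which is > 236
This sign pattern matches Cyan.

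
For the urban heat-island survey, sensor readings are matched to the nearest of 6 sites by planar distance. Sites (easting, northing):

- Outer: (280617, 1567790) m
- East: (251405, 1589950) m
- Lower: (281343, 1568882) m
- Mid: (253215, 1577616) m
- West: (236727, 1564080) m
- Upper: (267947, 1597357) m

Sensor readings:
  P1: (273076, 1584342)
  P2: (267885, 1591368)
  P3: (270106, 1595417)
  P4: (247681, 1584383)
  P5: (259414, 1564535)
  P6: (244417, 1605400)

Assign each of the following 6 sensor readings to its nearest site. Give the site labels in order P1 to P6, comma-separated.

P1 → Upper (d²=195696866.00)
P2 → Upper (d²=35871965.00)
P3 → Upper (d²=8424881.00)
P4 → East (d²=44859665.00)
P5 → Mid (d²=209540162.00)
P6 → East (d²=287534644.00)

Upper, Upper, Upper, East, Mid, East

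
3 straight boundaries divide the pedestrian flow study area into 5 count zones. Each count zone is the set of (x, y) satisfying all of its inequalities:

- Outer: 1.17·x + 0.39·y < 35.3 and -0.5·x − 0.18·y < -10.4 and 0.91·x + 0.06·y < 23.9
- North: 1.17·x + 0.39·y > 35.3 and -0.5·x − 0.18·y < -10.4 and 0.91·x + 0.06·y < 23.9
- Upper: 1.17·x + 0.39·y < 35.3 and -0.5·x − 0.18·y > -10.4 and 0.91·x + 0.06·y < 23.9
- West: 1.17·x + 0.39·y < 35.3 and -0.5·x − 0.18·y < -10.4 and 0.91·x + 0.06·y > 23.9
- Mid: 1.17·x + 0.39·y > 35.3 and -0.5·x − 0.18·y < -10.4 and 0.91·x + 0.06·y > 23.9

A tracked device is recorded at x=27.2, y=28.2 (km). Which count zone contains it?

Mid

1.17·27.2 + 0.39·28.2 = 42.822, which is > 35.3
-0.5·27.2 − 0.18·28.2 = -18.676, which is < -10.4
0.91·27.2 + 0.06·28.2 = 26.444, which is > 23.9
This sign pattern matches Mid.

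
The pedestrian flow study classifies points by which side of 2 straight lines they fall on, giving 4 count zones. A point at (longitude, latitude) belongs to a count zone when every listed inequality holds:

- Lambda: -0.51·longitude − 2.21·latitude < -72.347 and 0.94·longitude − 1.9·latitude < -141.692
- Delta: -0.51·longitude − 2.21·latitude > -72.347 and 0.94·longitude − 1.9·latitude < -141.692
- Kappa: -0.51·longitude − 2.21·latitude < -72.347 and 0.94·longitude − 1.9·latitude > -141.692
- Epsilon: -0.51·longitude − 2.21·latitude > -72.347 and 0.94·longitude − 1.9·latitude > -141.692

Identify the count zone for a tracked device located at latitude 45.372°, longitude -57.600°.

Epsilon

-0.51·-57.600 − 2.21·45.372 = -70.896, which is > -72.347
0.94·-57.600 − 1.9·45.372 = -140.351, which is > -141.692
This sign pattern matches Epsilon.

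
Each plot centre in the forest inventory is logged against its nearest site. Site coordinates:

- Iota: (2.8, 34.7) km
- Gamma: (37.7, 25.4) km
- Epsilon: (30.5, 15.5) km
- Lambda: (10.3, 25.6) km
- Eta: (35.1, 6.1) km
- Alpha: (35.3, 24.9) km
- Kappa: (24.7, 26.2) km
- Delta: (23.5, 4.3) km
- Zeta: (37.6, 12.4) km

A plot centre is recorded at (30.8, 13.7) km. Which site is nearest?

Epsilon

Squared distances to each site:
Iota: 1225.000; Gamma: 184.500; Epsilon: 3.330; Lambda: 561.860; Eta: 76.250; Alpha: 145.690; Kappa: 193.460; Delta: 141.650; Zeta: 47.930.
Minimum at Epsilon.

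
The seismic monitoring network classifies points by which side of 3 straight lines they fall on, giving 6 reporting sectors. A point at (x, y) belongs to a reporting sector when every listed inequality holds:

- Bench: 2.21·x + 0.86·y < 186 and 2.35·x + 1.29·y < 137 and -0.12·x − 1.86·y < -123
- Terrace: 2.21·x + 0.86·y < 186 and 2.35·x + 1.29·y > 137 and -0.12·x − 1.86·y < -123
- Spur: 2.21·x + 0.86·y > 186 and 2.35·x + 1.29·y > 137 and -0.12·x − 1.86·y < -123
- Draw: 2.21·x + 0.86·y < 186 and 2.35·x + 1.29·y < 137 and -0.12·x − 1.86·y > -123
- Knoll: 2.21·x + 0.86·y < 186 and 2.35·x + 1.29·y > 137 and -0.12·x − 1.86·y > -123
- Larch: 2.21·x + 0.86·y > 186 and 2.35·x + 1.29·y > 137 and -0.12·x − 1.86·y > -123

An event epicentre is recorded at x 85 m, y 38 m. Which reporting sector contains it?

Larch

2.21·85 + 0.86·38 = 220.530, which is > 186
2.35·85 + 1.29·38 = 248.770, which is > 137
-0.12·85 − 1.86·38 = -80.880, which is > -123
This sign pattern matches Larch.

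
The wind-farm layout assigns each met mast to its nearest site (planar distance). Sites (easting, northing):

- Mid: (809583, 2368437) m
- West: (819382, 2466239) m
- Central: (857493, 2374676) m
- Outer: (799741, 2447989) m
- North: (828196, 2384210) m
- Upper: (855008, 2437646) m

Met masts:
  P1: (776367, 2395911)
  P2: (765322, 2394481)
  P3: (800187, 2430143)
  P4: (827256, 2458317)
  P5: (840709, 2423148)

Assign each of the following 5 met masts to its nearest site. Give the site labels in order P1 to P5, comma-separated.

P1 → Mid (d²=1858123332.00)
P2 → Mid (d²=2637326057.00)
P3 → Outer (d²=318678632.00)
P4 → West (d²=124757960.00)
P5 → Upper (d²=414653405.00)

Mid, Mid, Outer, West, Upper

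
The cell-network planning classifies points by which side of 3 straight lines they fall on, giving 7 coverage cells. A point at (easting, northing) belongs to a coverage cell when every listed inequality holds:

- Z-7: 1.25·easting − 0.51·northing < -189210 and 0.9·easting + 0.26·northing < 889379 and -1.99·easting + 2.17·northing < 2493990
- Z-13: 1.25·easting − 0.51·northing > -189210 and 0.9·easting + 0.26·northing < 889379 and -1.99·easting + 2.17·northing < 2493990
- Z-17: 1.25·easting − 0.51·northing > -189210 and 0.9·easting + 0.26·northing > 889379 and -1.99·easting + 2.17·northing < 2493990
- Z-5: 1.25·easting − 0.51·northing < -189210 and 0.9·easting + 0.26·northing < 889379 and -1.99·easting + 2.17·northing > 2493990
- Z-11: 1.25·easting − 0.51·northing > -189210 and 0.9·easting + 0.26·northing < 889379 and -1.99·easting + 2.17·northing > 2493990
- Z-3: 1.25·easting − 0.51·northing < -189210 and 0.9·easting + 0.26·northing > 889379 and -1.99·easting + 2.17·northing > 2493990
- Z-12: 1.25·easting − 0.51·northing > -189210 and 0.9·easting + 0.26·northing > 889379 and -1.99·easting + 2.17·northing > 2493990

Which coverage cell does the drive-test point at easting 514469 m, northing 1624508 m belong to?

Z-11

1.25·514469 − 0.51·1624508 = -185412.830, which is > -189210
0.9·514469 + 0.26·1624508 = 885394.180, which is < 889379
-1.99·514469 + 2.17·1624508 = 2501389.050, which is > 2493990
This sign pattern matches Z-11.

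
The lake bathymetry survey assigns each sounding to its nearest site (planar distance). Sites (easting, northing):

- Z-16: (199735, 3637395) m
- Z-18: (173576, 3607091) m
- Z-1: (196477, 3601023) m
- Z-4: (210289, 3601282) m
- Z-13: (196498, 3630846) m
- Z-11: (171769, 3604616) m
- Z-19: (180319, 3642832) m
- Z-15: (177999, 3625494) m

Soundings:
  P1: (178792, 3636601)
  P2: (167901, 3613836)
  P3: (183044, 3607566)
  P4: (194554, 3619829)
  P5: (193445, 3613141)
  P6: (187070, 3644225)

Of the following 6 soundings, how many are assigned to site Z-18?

2

P1 → Z-19
P2 → Z-18
P3 → Z-18
P4 → Z-13
P5 → Z-1
P6 → Z-19
2 of the 6 go to Z-18.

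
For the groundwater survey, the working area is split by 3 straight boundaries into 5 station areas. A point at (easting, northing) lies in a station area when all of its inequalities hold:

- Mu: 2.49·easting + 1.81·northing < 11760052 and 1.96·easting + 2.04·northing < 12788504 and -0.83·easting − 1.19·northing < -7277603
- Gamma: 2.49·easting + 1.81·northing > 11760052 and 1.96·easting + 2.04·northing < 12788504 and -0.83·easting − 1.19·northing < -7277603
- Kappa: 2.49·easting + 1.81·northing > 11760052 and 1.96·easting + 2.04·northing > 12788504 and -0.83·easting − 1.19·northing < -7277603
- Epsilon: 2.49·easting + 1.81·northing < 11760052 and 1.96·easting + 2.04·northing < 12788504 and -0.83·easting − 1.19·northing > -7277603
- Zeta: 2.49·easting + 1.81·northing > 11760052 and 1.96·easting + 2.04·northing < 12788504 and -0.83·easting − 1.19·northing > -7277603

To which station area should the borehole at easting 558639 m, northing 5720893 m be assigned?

2.49·558639 + 1.81·5720893 = 11745827.440, which is < 11760052
1.96·558639 + 2.04·5720893 = 12765554.160, which is < 12788504
-0.83·558639 − 1.19·5720893 = -7271533.040, which is > -7277603
This sign pattern matches Epsilon.

Epsilon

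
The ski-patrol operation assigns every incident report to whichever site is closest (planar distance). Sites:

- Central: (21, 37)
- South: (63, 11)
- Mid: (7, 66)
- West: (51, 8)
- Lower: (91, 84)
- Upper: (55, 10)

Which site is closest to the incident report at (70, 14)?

Squared distances to each site:
Central: 2930.000; South: 58.000; Mid: 6673.000; West: 397.000; Lower: 5341.000; Upper: 241.000.
Minimum at South.

South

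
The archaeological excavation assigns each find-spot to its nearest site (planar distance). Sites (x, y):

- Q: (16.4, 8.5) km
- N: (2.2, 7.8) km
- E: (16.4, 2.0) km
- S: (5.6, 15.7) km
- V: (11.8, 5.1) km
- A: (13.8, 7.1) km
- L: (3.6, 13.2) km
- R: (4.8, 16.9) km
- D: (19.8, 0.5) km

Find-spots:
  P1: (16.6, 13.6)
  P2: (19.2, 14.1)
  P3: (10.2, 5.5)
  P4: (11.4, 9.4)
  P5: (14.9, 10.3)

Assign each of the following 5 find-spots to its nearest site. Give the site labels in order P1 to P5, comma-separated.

P1 → Q (d²=26.05)
P2 → Q (d²=39.20)
P3 → V (d²=2.72)
P4 → A (d²=11.05)
P5 → Q (d²=5.49)

Q, Q, V, A, Q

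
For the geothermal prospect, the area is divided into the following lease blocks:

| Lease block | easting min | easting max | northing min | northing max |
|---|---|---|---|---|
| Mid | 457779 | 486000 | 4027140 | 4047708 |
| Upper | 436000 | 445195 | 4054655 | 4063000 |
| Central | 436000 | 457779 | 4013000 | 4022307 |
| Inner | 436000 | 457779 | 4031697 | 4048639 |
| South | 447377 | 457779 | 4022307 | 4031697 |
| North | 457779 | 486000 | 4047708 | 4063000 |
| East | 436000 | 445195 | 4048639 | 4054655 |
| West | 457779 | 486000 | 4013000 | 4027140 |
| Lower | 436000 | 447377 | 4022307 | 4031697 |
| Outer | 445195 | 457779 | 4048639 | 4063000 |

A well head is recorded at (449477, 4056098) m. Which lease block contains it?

The point has easting = 449477 and northing = 4056098.
Only Outer satisfies 445195 ≤ easting ≤ 457779 and 4048639 ≤ northing ≤ 4063000.

Outer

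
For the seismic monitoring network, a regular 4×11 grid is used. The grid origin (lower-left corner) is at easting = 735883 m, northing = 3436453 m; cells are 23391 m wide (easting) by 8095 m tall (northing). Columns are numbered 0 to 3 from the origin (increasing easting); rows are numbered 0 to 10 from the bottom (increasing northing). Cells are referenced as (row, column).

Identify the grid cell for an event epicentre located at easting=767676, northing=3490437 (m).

Column index: ⌊(767676 − 735883) / 23391⌋ = ⌊1.359⌋ = 1
Row offset from origin: ⌊(3490437 − 3436453) / 8095⌋ = ⌊6.669⌋ = 6 → row 6

(6, 1)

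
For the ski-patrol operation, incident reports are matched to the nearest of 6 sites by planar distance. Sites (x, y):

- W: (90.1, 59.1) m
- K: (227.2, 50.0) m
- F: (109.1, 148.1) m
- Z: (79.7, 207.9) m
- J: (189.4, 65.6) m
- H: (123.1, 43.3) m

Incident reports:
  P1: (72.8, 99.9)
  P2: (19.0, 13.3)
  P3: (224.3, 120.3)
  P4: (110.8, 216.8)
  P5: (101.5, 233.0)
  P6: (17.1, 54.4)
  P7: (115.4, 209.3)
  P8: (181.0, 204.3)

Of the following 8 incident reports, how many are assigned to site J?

1

P1 → W
P2 → W
P3 → J
P4 → Z
P5 → Z
P6 → W
P7 → Z
P8 → F
1 of the 8 goes to J.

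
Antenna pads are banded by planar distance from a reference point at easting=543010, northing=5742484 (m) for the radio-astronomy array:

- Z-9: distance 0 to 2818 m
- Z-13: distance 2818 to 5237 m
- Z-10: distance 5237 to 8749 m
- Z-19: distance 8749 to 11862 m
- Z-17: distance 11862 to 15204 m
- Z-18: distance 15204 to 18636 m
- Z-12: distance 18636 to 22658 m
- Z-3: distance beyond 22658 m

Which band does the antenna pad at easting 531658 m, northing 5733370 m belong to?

Z-17

Distance = √((531658−543010)² + (5733370−5742484)²) = √(128867904.000 + 83064996.000) = 14557.915 m.
11862 ≤ 14557.915 < 15204 → Z-17.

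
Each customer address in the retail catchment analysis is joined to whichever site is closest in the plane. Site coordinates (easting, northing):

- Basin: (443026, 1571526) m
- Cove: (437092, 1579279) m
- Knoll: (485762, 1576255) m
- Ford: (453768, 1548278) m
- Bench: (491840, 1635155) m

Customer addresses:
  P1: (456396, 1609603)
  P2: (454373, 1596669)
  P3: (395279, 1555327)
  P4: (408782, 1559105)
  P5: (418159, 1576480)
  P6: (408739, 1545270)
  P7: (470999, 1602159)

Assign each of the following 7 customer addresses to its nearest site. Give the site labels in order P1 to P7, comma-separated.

P1 → Cove (d²=1292189392.00)
P2 → Cove (d²=601045061.00)
P3 → Cove (d²=2322025273.00)
P4 → Cove (d²=1208446376.00)
P5 → Cove (d²=366292890.00)
P6 → Basin (d²=1864975905.00)
P7 → Knoll (d²=888963385.00)

Cove, Cove, Cove, Cove, Cove, Basin, Knoll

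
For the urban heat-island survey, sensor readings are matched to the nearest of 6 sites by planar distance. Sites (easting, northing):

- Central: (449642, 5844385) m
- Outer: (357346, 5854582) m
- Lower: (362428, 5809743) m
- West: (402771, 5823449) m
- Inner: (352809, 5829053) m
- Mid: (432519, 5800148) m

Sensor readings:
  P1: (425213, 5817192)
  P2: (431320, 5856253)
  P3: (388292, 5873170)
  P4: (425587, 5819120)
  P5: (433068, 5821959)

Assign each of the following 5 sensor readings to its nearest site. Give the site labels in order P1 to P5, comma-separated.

P1 → Mid (d²=343875572.00)
P2 → Central (d²=476545108.00)
P3 → Outer (d²=1303168660.00)
P4 → Mid (d²=407989408.00)
P5 → Mid (d²=476021122.00)

Mid, Central, Outer, Mid, Mid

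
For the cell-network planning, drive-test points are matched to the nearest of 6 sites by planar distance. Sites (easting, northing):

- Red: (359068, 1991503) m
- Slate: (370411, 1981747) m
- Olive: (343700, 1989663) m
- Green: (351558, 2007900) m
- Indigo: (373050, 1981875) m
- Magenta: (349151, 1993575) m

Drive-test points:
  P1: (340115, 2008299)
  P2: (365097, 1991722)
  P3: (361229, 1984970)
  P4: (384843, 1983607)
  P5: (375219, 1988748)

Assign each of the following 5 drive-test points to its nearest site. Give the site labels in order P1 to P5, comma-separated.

Green, Red, Red, Indigo, Indigo

P1 → Green (d²=131101450.00)
P2 → Red (d²=36396802.00)
P3 → Red (d²=47350010.00)
P4 → Indigo (d²=142074673.00)
P5 → Indigo (d²=51942690.00)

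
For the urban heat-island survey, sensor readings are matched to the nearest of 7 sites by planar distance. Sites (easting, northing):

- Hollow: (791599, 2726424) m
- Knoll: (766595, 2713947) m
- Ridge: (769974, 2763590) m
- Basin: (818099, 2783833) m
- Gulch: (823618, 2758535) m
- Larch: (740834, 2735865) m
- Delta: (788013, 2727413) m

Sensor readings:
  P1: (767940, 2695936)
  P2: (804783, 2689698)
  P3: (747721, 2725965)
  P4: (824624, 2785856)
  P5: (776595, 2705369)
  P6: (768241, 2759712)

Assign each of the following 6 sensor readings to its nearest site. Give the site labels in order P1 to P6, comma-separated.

P1 → Knoll (d²=326205146.00)
P2 → Hollow (d²=1522616932.00)
P3 → Larch (d²=145440769.00)
P4 → Basin (d²=46668154.00)
P5 → Knoll (d²=173582084.00)
P6 → Ridge (d²=18042173.00)

Knoll, Hollow, Larch, Basin, Knoll, Ridge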